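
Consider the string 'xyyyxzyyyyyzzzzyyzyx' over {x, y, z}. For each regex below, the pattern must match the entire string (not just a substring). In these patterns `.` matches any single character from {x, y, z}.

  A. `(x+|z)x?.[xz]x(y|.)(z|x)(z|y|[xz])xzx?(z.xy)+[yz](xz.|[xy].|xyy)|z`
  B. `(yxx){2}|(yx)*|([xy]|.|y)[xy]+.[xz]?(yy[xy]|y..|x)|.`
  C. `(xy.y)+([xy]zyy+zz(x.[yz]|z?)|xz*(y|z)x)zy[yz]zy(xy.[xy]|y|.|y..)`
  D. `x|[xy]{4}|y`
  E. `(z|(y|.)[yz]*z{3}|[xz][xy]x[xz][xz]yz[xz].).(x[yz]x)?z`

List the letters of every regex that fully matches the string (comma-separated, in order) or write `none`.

C

A → no match
B → no match
C → match
D → no match
E → no match — must end with 'z'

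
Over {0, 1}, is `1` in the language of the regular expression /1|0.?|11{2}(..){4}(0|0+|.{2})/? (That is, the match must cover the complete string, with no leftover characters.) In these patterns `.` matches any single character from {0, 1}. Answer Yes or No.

Yes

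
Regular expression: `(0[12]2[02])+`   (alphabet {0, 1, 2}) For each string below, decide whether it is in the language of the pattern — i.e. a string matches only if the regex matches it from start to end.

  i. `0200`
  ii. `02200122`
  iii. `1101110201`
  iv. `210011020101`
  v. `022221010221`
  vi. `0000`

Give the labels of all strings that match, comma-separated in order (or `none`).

ii

i → no match
ii → match
iii → no match — must start with `0`
iv → no match — must start with `0`
v → no match
vi → no match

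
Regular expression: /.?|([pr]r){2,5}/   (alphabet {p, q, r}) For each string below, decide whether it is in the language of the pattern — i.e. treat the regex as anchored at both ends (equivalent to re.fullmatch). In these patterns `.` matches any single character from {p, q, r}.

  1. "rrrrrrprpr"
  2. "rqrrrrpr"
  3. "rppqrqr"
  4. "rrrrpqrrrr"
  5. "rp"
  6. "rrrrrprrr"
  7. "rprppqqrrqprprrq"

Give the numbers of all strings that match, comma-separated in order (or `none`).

1 → match
2 → no match
3 → no match
4 → no match
5 → no match
6 → no match
7 → no match

1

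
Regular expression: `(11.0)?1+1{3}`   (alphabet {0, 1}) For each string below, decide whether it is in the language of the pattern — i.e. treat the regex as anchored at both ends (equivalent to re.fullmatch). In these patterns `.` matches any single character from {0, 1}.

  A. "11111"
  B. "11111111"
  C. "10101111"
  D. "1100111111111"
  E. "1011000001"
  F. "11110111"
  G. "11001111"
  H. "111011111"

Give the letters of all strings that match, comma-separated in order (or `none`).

A, B, D, G, H

A. "11111" → match
B. "11111111" → match
C. "10101111" → no match
D → match
E. "1011000001" → no match
F. "11110111" → no match
G. "11001111" → match
H. "111011111" → match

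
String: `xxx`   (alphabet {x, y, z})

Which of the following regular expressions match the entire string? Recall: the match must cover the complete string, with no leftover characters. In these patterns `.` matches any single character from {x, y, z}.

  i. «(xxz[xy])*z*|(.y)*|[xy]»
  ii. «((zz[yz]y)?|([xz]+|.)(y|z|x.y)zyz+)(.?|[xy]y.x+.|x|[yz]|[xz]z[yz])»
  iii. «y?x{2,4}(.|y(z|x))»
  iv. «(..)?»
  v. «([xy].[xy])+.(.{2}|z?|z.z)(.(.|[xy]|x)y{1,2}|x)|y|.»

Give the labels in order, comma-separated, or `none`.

i → no match
ii → no match
iii → match
iv → no match
v → no match

iii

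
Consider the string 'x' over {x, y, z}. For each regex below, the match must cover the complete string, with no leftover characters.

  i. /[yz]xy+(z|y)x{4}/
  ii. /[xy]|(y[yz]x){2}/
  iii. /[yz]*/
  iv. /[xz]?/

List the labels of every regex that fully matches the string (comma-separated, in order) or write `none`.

ii, iv

i → no match
ii → match
iii → no match
iv → match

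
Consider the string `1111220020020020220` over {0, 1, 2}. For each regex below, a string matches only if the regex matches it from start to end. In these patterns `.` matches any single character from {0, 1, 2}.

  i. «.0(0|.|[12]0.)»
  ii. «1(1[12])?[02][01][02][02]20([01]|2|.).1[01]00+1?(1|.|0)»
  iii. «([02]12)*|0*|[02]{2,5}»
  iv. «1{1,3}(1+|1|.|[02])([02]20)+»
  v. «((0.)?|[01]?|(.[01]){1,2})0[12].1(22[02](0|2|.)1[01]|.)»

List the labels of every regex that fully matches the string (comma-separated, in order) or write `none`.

i → no match
ii → no match
iii → no match
iv → match
v → no match

iv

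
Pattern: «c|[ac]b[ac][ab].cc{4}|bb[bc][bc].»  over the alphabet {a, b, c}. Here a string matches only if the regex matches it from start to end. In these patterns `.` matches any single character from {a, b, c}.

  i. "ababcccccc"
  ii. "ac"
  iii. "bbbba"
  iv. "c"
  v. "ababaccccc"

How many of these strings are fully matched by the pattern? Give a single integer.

4

i → match
ii → no match
iii → match
iv → match
v → match
Total matched: 4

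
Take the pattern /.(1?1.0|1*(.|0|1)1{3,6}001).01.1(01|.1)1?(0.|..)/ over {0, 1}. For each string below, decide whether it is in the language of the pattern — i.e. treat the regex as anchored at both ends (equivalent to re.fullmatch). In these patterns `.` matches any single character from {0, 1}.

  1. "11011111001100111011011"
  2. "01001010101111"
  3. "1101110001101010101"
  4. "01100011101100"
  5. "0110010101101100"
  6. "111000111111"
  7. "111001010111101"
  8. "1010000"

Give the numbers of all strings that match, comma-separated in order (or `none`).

1 → no match
2 → match
3 → no match
4 → match
5 → no match
6 → no match
7 → match
8 → no match

2, 4, 7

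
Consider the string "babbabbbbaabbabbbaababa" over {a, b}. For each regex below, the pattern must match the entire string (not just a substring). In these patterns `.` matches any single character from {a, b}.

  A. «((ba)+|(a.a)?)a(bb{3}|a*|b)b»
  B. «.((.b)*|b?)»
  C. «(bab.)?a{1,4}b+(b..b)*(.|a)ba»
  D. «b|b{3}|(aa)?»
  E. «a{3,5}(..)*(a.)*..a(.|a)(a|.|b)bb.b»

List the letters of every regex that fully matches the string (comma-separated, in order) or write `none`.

C

A → no match — must end with "b"
B → no match
C → match
D → no match
E → no match — must start with "a"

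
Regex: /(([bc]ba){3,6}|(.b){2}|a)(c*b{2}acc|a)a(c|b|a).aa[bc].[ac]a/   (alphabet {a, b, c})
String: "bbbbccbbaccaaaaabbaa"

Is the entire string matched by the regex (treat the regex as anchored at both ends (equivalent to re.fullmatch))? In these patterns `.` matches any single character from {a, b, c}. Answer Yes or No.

Yes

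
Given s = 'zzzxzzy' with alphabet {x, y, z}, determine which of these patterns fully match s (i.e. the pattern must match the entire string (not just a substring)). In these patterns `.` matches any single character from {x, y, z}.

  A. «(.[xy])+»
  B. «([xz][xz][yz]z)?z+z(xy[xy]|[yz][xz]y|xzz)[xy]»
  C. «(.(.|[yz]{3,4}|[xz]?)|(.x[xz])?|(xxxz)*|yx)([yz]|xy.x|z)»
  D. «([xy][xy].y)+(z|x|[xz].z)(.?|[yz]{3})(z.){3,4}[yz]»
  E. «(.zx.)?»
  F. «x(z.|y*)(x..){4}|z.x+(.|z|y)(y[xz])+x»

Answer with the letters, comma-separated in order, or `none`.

A → no match
B → match
C → no match
D → no match
E → no match
F → no match

B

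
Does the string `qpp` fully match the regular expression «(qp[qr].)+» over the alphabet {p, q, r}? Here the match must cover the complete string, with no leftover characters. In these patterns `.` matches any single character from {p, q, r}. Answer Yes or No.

No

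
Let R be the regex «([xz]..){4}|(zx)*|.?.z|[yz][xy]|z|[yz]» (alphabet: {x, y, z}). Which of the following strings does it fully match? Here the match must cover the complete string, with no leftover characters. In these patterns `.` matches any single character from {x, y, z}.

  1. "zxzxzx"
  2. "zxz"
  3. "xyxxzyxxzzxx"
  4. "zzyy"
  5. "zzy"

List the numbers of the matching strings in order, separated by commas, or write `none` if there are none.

1 → match
2 → match
3 → match
4 → no match
5 → no match

1, 2, 3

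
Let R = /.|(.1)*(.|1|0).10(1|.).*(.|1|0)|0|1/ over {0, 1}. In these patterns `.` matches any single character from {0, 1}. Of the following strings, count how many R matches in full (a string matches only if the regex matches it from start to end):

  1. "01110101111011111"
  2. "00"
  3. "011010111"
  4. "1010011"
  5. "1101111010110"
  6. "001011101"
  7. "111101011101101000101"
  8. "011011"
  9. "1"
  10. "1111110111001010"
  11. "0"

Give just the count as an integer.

10

1 → match
2 → no match
3 → match
4 → match
5 → match
6 → match
7 → match
8 → match
9 → match
10 → match
11 → match
Total matched: 10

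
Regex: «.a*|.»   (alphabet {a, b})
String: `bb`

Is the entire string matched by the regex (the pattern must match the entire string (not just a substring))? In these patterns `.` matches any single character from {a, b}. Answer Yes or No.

No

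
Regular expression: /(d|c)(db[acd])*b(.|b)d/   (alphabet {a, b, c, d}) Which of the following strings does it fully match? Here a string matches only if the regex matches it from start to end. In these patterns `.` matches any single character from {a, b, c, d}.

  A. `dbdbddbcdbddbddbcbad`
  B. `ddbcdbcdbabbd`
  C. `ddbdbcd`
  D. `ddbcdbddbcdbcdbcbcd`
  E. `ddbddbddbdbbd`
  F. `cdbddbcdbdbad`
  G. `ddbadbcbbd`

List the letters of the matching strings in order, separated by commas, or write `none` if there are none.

B, C, D, E, F, G

A → no match
B → match
C → match
D → match
E → match
F → match
G → match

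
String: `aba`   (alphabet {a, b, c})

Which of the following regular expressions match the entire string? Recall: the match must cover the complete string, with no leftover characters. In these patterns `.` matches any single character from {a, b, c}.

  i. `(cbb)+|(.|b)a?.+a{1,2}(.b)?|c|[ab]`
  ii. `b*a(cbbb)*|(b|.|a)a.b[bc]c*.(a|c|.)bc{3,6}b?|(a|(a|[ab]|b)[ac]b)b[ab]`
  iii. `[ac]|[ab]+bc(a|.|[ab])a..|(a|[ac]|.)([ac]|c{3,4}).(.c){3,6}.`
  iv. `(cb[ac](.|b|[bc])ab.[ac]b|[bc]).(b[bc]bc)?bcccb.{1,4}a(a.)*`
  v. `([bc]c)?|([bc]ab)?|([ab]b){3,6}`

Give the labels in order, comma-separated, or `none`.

i, ii

i → match
ii → match
iii → no match
iv → no match
v → no match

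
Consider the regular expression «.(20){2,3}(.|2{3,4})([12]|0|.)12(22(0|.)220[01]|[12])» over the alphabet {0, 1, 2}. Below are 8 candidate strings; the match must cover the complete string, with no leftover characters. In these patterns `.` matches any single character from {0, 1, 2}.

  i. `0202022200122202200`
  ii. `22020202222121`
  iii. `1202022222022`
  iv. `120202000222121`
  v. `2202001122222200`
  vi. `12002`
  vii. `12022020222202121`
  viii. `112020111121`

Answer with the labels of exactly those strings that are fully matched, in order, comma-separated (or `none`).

ii, v

i → no match
ii → match
iii → no match
iv → no match
v → match
vi. `12002` → no match
vii → no match
viii. `112020111121` → no match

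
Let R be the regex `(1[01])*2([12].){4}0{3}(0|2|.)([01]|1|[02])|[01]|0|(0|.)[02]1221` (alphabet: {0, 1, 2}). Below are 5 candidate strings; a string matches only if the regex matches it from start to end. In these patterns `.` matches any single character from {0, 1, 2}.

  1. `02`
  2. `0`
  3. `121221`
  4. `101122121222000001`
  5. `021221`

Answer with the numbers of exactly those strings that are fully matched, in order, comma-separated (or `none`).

1 → no match
2 → match
3 → match
4 → match
5 → match

2, 3, 4, 5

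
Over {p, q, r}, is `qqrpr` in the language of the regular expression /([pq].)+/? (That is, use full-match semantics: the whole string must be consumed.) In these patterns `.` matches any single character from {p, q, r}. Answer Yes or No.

No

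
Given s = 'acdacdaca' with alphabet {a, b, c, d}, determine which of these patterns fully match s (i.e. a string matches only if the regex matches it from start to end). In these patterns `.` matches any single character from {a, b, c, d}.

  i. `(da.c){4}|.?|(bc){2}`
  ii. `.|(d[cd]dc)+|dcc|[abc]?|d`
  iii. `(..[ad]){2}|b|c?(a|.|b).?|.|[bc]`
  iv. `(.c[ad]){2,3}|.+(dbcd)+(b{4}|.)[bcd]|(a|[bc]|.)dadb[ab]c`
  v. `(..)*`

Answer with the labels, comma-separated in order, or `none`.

i → no match
ii → no match
iii → no match
iv → match
v → no match

iv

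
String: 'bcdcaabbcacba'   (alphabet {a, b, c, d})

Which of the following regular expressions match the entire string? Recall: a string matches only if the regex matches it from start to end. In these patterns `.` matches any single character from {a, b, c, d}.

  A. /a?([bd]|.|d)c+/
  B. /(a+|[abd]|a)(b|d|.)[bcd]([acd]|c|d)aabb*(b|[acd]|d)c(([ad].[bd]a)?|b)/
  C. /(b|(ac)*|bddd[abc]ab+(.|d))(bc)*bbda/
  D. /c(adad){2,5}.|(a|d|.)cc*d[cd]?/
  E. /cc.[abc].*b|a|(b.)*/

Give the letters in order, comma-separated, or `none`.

B

A → no match — must end with 'c'
B → match
C → no match — must end with 'bbda'
D → no match
E → no match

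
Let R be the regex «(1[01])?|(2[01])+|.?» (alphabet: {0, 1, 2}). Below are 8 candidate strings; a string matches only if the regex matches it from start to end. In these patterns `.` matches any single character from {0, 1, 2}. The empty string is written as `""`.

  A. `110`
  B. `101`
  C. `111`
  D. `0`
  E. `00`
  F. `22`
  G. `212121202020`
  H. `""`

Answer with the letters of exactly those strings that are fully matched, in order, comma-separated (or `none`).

D, G, H

A. `110` → no match
B. `101` → no match
C. `111` → no match
D. `0` → match
E. `00` → no match
F. `22` → no match
G. `212121202020` → match
H. `""` → match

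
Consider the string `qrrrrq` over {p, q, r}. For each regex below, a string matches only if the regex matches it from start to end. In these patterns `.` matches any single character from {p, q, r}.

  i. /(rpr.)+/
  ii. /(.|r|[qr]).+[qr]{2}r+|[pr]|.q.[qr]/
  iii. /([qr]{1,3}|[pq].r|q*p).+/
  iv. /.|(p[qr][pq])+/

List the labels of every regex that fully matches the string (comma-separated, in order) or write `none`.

i → no match — must start with `rpr`
ii → no match
iii → match
iv → no match

iii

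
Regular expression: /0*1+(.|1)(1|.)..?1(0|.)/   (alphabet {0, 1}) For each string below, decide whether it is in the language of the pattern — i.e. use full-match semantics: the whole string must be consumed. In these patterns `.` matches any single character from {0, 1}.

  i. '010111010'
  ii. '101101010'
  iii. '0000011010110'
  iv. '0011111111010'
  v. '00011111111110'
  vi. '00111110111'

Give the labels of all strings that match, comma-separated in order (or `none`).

i. '010111010' → no match
ii. '101101010' → no match
iii → match
iv → match
v → match
vi. '00111110111' → match

iii, iv, v, vi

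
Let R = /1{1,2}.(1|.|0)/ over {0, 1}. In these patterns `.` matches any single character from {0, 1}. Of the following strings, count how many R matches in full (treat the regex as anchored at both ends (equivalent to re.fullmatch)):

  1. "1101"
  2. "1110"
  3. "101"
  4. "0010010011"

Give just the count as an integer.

1 → match
2 → match
3 → match
4 → no match — must start with "1"
Total matched: 3

3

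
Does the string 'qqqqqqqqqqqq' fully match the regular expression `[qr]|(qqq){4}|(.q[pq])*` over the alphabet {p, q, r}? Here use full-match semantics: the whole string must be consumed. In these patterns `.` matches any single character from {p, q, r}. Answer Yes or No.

Yes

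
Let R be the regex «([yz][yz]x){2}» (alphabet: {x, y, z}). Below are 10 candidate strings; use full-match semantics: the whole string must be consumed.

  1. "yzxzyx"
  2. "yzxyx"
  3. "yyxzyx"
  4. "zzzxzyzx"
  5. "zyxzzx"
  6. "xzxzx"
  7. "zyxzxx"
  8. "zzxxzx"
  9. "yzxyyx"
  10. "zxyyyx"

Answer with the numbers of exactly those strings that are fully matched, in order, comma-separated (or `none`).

1, 3, 5, 9

1. "yzxzyx" → match
2. "yzxyx" → no match
3. "yyxzyx" → match
4. "zzzxzyzx" → no match
5. "zyxzzx" → match
6. "xzxzx" → no match
7. "zyxzxx" → no match
8. "zzxxzx" → no match
9. "yzxyyx" → match
10. "zxyyyx" → no match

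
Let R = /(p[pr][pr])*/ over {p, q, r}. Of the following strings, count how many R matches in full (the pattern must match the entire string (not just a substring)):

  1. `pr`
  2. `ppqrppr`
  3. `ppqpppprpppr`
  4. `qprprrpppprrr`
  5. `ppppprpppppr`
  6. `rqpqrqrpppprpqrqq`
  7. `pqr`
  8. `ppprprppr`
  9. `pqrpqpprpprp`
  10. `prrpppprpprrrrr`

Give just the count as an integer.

1

1 → no match
2 → no match
3 → no match
4 → no match
5 → match
6 → no match
7 → no match
8 → no match
9 → no match
10 → no match
Total matched: 1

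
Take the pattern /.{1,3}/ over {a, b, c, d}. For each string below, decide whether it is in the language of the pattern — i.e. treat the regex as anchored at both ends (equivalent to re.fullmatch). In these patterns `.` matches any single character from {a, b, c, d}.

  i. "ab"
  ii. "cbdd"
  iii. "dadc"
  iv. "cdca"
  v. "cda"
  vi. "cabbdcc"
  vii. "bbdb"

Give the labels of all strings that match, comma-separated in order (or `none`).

i, v

i → match
ii → no match
iii → no match
iv → no match
v → match
vi → no match
vii → no match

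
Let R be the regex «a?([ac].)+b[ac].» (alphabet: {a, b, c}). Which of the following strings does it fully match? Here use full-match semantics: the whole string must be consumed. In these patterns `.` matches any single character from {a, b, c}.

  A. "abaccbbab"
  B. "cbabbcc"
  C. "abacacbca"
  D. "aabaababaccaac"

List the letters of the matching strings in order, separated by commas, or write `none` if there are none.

A, B, C

A → match
B → match
C → match
D → no match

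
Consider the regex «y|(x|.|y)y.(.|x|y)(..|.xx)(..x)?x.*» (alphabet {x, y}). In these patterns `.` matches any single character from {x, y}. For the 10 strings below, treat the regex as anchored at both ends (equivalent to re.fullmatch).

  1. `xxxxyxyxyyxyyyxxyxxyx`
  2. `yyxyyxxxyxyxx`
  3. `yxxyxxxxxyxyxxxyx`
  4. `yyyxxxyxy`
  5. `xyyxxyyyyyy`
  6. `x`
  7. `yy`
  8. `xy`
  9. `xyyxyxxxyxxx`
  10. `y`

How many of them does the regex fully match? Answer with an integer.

3

1 → no match
2 → match
3 → no match
4 → no match
5 → no match
6 → no match
7 → no match
8 → no match
9 → match
10 → match
Total matched: 3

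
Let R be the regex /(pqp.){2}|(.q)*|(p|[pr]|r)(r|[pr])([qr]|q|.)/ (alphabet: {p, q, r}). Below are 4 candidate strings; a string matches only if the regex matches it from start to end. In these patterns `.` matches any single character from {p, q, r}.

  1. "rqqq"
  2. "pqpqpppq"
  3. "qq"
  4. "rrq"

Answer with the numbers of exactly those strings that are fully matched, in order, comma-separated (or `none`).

1 → match
2 → no match
3 → match
4 → match

1, 3, 4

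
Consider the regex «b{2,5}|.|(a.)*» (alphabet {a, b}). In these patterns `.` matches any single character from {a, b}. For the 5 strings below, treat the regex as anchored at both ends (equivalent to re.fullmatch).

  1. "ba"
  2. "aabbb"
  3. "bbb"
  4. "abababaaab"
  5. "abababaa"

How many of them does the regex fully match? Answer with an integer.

1 → no match
2 → no match
3 → match
4 → match
5 → match
Total matched: 3

3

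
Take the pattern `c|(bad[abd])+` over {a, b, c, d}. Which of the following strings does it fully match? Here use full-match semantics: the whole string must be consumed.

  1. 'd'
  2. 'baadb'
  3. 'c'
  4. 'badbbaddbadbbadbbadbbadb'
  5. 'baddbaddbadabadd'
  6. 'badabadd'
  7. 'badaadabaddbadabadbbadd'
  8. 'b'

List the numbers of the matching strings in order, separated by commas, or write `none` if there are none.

1 → no match
2 → no match
3 → match
4 → match
5 → match
6 → match
7 → no match
8 → no match

3, 4, 5, 6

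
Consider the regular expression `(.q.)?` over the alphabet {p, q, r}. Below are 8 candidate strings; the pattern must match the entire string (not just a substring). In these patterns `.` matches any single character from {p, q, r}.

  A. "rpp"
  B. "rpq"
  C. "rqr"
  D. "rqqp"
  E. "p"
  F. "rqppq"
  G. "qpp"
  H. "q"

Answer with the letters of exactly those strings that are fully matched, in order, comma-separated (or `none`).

A → no match
B → no match
C → match
D → no match
E → no match
F → no match
G → no match
H → no match

C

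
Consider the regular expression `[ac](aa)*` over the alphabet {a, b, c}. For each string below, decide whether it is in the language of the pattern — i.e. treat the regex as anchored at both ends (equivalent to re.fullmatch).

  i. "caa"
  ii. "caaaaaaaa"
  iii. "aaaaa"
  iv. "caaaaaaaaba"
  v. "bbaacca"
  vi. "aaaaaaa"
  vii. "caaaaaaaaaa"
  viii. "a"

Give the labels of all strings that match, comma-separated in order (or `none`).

i → match
ii → match
iii → match
iv → no match
v → no match
vi → match
vii → match
viii → match

i, ii, iii, vi, vii, viii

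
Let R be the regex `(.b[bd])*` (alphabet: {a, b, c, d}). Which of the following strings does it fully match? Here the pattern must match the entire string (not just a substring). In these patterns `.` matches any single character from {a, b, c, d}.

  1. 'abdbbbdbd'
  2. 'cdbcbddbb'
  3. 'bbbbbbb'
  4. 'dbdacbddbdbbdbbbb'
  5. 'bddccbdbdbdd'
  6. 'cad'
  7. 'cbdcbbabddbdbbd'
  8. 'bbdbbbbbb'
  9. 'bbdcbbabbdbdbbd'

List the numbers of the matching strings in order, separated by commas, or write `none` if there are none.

1. 'abdbbbdbd' → match
2. 'cdbcbddbb' → no match
3. 'bbbbbbb' → no match
4 → no match
5. 'bddccbdbdbdd' → no match
6. 'cad' → no match
7 → match
8. 'bbdbbbbbb' → match
9 → match

1, 7, 8, 9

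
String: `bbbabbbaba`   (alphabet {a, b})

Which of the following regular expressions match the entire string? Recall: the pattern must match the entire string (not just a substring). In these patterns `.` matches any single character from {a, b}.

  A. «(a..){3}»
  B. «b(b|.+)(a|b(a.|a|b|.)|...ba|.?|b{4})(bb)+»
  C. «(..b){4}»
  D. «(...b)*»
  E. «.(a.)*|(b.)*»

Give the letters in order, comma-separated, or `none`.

E

A → no match — must start with `a`
B → no match — must end with `bb`
C → no match — must end with `b`
D → no match
E → match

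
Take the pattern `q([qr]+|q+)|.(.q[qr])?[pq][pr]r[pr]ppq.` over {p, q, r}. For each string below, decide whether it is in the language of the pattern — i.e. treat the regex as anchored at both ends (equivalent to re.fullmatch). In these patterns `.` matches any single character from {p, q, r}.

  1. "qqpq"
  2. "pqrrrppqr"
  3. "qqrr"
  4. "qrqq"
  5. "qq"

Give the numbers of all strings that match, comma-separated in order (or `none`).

1 → no match
2 → match
3 → match
4 → match
5 → match

2, 3, 4, 5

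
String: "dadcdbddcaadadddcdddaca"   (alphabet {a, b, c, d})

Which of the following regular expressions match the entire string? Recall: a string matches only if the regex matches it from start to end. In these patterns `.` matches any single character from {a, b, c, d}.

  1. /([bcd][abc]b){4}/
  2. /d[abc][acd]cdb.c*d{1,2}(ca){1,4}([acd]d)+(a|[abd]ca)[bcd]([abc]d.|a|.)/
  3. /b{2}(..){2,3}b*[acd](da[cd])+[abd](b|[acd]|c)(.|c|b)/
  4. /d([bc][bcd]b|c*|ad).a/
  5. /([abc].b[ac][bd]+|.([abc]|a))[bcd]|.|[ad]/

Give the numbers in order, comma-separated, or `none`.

1 → no match — must end with "b"
2 → match
3 → no match — must start with "b"
4 → no match
5 → no match

2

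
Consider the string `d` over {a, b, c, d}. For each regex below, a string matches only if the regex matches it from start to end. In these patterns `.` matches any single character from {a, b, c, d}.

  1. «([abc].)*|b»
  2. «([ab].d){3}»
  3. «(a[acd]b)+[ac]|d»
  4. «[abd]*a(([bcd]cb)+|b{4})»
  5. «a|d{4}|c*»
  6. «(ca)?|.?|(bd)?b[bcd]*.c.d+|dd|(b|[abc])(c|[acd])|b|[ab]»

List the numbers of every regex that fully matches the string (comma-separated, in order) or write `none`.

3, 6

1 → no match
2 → no match
3 → match
4 → no match
5 → no match
6 → match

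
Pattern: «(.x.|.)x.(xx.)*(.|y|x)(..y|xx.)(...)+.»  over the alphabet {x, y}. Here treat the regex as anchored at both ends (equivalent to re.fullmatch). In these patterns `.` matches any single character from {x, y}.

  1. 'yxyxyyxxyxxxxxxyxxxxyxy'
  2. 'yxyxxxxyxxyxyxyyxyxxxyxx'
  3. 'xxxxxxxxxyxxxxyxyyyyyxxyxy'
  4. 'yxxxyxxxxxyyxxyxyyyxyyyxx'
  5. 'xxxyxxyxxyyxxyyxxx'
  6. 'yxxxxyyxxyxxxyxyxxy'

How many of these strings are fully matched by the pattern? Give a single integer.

1 → no match
2 → no match
3 → match
4 → match
5 → no match
6 → no match
Total matched: 2

2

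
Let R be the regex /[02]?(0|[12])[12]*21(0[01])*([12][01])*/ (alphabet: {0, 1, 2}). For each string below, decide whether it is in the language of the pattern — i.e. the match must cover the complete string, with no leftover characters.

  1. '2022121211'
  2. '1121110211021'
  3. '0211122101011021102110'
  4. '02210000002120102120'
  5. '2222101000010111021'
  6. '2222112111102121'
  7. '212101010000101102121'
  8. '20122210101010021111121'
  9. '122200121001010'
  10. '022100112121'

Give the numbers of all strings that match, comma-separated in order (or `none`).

3, 4, 5, 6, 8, 10

1 → no match
2 → no match
3 → match
4 → match
5 → match
6 → match
7 → no match
8 → match
9 → no match
10 → match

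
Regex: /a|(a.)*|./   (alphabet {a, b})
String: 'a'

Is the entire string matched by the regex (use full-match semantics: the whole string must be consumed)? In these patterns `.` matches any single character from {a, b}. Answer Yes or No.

Yes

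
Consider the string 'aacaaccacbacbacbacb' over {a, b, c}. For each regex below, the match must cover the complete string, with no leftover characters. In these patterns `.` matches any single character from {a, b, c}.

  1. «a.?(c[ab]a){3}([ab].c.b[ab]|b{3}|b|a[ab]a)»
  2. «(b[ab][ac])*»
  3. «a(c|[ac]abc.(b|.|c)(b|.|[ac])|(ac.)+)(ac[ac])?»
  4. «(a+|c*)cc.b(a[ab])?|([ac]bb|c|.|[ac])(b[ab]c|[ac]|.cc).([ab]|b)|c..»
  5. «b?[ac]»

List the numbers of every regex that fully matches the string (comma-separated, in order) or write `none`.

3

1 → no match
2 → no match
3 → match
4 → no match
5 → no match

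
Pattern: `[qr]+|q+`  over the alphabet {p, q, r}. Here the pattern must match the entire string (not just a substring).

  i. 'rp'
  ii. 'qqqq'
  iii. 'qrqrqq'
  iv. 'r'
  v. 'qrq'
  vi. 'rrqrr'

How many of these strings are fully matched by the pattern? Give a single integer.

5

i → no match
ii → match
iii → match
iv → match
v → match
vi → match
Total matched: 5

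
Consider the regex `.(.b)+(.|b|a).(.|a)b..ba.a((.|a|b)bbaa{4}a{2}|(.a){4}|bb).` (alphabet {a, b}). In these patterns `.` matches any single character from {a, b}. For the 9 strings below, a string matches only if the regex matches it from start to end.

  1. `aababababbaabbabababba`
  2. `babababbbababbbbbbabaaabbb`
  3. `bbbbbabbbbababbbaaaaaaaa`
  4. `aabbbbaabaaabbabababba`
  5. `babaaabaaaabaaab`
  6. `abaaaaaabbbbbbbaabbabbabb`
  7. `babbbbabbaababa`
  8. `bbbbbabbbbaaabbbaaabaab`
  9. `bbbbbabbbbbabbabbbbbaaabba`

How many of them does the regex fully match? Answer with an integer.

1 → match
2 → match
3 → match
4 → no match
5 → no match
6 → no match
7 → no match
8 → no match
9 → match
Total matched: 4

4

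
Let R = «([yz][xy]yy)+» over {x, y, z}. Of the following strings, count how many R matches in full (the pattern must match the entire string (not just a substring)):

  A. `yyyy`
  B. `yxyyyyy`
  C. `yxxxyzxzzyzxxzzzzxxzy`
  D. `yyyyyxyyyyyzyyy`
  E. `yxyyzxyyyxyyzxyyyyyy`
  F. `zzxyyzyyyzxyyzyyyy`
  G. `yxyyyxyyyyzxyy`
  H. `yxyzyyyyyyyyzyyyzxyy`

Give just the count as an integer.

A → match
B → no match
C → no match — must end with `yy`
D → no match
E → match
F → no match
G → no match
H → no match
Total matched: 2

2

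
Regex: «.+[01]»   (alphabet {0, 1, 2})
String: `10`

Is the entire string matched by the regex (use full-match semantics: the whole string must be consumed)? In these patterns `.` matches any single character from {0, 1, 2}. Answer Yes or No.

Yes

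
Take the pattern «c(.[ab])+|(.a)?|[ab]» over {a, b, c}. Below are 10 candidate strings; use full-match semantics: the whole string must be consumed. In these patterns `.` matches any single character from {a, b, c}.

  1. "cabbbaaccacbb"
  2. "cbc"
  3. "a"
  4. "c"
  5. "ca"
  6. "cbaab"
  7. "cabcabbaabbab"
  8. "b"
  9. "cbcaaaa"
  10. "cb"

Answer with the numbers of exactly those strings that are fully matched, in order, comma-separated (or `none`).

1 → no match
2 → no match
3 → match
4 → no match
5 → match
6 → match
7 → match
8 → match
9 → no match
10 → no match

3, 5, 6, 7, 8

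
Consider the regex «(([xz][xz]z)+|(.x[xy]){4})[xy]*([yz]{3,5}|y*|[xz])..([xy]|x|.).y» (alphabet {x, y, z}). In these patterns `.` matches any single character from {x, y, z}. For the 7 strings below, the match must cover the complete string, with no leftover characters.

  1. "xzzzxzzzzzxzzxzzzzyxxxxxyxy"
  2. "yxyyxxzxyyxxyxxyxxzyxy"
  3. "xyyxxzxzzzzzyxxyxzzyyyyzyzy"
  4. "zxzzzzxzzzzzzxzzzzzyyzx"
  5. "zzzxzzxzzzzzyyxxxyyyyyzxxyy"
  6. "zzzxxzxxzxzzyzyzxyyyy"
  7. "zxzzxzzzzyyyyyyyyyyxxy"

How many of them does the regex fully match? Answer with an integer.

5

1 → match
2 → match
3 → no match
4 → no match — must end with "y"
5 → match
6 → match
7 → match
Total matched: 5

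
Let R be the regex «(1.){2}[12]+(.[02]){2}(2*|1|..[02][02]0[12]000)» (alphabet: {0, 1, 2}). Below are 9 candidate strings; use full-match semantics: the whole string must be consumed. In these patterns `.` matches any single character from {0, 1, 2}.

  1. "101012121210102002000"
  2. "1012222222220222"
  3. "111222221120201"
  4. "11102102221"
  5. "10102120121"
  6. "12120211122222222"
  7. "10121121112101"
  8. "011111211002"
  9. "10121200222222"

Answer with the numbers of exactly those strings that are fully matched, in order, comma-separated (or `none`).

1, 2, 3, 4, 5, 7, 9

1 → match
2 → match
3 → match
4 → match
5 → match
6 → no match
7 → match
8 → no match — must start with "1"
9 → match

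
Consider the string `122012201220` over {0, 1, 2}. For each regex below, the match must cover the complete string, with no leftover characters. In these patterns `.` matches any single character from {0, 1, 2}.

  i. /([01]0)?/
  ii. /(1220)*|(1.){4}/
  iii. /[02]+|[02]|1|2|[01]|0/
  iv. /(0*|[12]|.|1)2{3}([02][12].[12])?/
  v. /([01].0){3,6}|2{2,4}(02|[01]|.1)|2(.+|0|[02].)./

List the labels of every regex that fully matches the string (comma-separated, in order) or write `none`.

i → no match
ii → match
iii → no match
iv → no match
v → no match

ii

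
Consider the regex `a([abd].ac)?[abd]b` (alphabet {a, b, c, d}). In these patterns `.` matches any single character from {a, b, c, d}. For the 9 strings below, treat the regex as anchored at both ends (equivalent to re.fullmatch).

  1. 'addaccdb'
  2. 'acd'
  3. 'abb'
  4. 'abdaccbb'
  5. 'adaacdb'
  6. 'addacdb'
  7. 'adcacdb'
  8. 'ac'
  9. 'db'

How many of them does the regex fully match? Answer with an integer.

1 → no match
2 → no match — must end with 'b'
3 → match
4 → no match
5 → match
6 → match
7 → match
8 → no match — must end with 'b'
9 → no match — must start with 'a'
Total matched: 4

4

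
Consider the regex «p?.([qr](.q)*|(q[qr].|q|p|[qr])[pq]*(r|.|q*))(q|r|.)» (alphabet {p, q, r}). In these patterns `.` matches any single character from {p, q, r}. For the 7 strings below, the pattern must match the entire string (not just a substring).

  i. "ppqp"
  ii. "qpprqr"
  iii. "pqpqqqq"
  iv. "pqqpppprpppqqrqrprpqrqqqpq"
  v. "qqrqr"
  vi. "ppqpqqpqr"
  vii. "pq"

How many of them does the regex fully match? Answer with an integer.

4

i. "ppqp" → match
ii. "qpprqr" → no match
iii. "pqpqqqq" → match
iv → no match
v. "qqrqr" → match
vi. "ppqpqqpqr" → match
vii. "pq" → no match
Total matched: 4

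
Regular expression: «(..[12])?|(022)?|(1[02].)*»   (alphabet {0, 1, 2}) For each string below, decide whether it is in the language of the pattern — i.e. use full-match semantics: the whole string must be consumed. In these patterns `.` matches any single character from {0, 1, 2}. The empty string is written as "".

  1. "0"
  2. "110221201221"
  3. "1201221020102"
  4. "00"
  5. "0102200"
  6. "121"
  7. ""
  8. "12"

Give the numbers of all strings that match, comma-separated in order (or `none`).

1. "0" → no match
2. "110221201221" → no match
3 → no match
4. "00" → no match
5. "0102200" → no match
6. "121" → match
7. "" → match
8. "12" → no match

6, 7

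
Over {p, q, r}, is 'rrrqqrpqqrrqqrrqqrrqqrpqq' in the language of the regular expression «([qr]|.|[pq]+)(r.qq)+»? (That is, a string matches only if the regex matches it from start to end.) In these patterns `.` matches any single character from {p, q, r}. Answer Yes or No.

Yes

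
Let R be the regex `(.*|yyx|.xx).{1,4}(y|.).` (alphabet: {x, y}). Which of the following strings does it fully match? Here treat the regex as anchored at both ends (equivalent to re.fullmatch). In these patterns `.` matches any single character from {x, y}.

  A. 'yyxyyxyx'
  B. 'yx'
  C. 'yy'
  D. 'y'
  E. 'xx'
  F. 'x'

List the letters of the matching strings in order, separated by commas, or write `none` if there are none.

A

A → match
B → no match
C → no match
D → no match
E → no match
F → no match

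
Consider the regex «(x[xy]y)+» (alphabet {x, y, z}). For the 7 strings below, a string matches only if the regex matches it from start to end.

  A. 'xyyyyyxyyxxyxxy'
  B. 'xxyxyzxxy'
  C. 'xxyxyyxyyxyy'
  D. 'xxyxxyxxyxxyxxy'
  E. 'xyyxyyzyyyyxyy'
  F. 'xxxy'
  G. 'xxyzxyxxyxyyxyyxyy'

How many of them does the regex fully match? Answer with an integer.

A → no match
B → no match
C → match
D → match
E → no match
F → no match
G → no match
Total matched: 2

2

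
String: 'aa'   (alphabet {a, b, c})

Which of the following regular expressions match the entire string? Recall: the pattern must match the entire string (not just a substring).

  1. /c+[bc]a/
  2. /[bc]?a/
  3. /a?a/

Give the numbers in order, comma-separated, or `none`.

3

1 → no match — must start with 'c'
2 → no match
3 → match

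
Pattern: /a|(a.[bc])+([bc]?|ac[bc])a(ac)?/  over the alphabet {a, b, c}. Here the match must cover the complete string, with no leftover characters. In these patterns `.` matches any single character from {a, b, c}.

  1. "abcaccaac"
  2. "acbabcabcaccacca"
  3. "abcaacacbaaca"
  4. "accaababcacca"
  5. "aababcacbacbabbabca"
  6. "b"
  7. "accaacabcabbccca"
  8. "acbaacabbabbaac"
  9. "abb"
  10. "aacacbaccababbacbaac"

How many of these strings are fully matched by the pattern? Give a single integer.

1 → match
2 → match
3 → match
4 → match
5 → match
6 → no match — must start with "a"
7 → no match
8 → match
9 → no match
10 → no match
Total matched: 6

6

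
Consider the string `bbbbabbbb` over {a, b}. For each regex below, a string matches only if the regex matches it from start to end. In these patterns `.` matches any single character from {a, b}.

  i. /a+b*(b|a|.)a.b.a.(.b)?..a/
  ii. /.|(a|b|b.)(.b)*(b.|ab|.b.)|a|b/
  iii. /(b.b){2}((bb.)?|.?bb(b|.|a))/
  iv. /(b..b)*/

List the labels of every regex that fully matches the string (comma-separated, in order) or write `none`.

ii, iii

i → no match — must start with `a`
ii → match
iii → match
iv → no match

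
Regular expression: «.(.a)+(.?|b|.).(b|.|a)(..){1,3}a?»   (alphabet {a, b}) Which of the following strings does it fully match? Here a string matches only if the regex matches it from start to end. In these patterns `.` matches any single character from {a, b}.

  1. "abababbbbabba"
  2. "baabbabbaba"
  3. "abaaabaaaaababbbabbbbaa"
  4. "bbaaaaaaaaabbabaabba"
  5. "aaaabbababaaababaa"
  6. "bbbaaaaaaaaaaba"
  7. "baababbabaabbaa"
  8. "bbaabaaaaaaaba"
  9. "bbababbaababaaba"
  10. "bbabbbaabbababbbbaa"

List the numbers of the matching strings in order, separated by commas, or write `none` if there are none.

1 → match
2 → match
3 → match
4 → match
5 → no match
6 → no match
7 → match
8 → no match
9 → no match
10 → no match

1, 2, 3, 4, 7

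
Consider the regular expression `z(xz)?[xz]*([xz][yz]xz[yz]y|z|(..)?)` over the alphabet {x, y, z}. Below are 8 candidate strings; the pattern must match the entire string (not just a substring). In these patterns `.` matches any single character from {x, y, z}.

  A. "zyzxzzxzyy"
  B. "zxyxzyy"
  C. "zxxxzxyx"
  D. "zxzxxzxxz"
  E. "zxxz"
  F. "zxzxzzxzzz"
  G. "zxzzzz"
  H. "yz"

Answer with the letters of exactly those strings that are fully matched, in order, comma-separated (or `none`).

B, C, D, E, F, G

A → no match
B → match
C → match
D → match
E → match
F → match
G → match
H → no match — must start with "z"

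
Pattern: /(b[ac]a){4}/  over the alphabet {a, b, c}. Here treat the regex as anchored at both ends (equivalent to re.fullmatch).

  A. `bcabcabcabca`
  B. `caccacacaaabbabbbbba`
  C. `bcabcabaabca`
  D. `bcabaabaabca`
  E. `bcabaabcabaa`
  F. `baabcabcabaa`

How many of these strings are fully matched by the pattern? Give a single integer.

A → match
B → no match — must start with `b`
C → match
D → match
E → match
F → match
Total matched: 5

5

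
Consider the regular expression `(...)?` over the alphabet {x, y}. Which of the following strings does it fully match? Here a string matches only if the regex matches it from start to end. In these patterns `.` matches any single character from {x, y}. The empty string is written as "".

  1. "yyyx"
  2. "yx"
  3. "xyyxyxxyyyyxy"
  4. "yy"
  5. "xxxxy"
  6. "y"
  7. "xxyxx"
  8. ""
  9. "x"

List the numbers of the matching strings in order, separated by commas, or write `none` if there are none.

1 → no match
2 → no match
3 → no match
4 → no match
5 → no match
6 → no match
7 → no match
8 → match
9 → no match

8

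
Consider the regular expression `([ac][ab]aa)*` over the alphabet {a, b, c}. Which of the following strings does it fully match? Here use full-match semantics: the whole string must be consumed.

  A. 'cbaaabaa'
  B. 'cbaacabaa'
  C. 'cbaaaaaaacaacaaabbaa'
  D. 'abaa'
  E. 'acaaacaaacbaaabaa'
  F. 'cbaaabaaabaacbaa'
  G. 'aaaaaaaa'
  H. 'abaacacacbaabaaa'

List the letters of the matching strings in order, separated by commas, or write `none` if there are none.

A, D, F, G

A → match
B → no match
C → no match
D → match
E → no match
F → match
G → match
H → no match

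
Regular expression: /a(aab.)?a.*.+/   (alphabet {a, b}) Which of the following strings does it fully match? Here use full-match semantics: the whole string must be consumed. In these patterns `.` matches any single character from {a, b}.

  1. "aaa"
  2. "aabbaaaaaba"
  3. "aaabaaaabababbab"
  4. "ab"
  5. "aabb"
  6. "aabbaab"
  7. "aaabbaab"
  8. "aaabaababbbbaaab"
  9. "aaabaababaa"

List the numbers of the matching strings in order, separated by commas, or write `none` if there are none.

1, 2, 3, 5, 6, 7, 8, 9

1. "aaa" → match
2. "aabbaaaaaba" → match
3 → match
4. "ab" → no match
5. "aabb" → match
6. "aabbaab" → match
7. "aaabbaab" → match
8 → match
9. "aaabaababaa" → match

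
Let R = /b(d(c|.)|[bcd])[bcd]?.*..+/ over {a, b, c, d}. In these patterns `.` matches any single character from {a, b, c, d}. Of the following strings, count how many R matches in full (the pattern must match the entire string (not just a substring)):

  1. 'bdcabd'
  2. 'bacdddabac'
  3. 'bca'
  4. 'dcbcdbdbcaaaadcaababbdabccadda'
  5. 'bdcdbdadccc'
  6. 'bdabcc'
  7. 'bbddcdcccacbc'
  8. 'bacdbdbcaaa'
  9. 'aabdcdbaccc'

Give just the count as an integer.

4

1 → match
2 → no match
3 → no match
4 → no match — must start with 'b'
5 → match
6 → match
7 → match
8 → no match
9 → no match — must start with 'b'
Total matched: 4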